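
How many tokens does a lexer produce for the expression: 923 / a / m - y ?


Scanning '923 / a / m - y'
Token 1: '923' -> integer_literal
Token 2: '/' -> operator
Token 3: 'a' -> identifier
Token 4: '/' -> operator
Token 5: 'm' -> identifier
Token 6: '-' -> operator
Token 7: 'y' -> identifier
Total tokens: 7

7


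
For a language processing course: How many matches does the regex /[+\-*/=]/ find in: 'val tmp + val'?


Pattern: /[+\-*/=]/ (operators)
Input: 'val tmp + val'
Scanning for matches:
  Match 1: '+'
Total matches: 1

1


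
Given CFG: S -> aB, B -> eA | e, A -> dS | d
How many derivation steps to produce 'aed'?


Grammar: S -> aB, B -> eA | e, A -> dS | d
Deriving 'aed':
Step 1: S -> aB => aB
Step 2: B -> eA => aeA
Step 3: A -> d => aed
Total derivation steps: 3

3


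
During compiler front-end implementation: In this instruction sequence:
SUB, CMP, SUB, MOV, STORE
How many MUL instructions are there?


Scanning instruction sequence for MUL:
  Position 1: SUB
  Position 2: CMP
  Position 3: SUB
  Position 4: MOV
  Position 5: STORE
Matches at positions: []
Total MUL count: 0

0


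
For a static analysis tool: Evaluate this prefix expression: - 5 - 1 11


Parsing prefix expression: - 5 - 1 11
Step 1: Innermost operation '- 1 11'
  1 - 11 = -10
Step 2: Outer operation '- 5 [-10]'
  5 - -10 = 15

15


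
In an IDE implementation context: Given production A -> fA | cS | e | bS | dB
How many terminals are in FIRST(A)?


Production: A -> fA | cS | e | bS | dB
Examining each alternative for leading terminals:
  A -> fA : first terminal = 'f'
  A -> cS : first terminal = 'c'
  A -> e : first terminal = 'e'
  A -> bS : first terminal = 'b'
  A -> dB : first terminal = 'd'
FIRST(A) = {b, c, d, e, f}
Count: 5

5


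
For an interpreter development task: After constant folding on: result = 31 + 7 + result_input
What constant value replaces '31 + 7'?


Identifying constant sub-expression:
  Original: result = 31 + 7 + result_input
  31 and 7 are both compile-time constants
  Evaluating: 31 + 7 = 38
  After folding: result = 38 + result_input

38


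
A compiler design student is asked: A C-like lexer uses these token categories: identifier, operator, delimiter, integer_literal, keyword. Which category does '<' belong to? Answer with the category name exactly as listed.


Token: '<'
Checking categories:
  identifier: no
  integer_literal: no
  operator: YES
  keyword: no
  delimiter: no
Category: operator

operator


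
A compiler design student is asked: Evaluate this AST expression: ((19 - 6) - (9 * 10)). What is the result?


Expression: ((19 - 6) - (9 * 10))
Evaluating step by step:
  19 - 6 = 13
  9 * 10 = 90
  13 - 90 = -77
Result: -77

-77


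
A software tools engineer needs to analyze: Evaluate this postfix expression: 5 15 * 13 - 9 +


Processing tokens left to right:
Push 5, Push 15
Pop 5 and 15, compute 5 * 15 = 75, push 75
Push 13
Pop 75 and 13, compute 75 - 13 = 62, push 62
Push 9
Pop 62 and 9, compute 62 + 9 = 71, push 71
Stack result: 71

71


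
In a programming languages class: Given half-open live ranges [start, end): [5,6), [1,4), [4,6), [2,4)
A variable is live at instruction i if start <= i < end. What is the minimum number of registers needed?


Live ranges:
  Var0: [5, 6)
  Var1: [1, 4)
  Var2: [4, 6)
  Var3: [2, 4)
Sweep-line events (position, delta, active):
  pos=1 start -> active=1
  pos=2 start -> active=2
  pos=4 end -> active=1
  pos=4 end -> active=0
  pos=4 start -> active=1
  pos=5 start -> active=2
  pos=6 end -> active=1
  pos=6 end -> active=0
Maximum simultaneous active: 2
Minimum registers needed: 2

2


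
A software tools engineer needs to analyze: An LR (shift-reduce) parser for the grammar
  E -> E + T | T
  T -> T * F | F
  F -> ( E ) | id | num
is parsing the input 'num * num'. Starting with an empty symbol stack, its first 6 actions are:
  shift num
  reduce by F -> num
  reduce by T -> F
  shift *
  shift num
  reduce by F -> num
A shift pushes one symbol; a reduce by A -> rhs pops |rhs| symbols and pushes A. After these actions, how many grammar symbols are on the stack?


Tracking the symbol stack through each action:
  Action 1: shift 'num' : push -> stack = [num] (size 1)
  Action 2: reduce by F -> num : pop 1, push F -> stack = [F] (size 1)
  Action 3: reduce by T -> F : pop 1, push T -> stack = [T] (size 1)
  Action 4: shift '*' : push -> stack = [T, *] (size 2)
  Action 5: shift 'num' : push -> stack = [T, *, num] (size 3)
  Action 6: reduce by F -> num : pop 1, push F -> stack = [T, *, F] (size 3)
Final stack size: 3

3


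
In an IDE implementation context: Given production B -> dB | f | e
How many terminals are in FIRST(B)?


Production: B -> dB | f | e
Examining each alternative for leading terminals:
  B -> dB : first terminal = 'd'
  B -> f : first terminal = 'f'
  B -> e : first terminal = 'e'
FIRST(B) = {d, e, f}
Count: 3

3


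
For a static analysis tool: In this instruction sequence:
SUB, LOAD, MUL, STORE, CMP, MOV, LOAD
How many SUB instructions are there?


Scanning instruction sequence for SUB:
  Position 1: SUB <- MATCH
  Position 2: LOAD
  Position 3: MUL
  Position 4: STORE
  Position 5: CMP
  Position 6: MOV
  Position 7: LOAD
Matches at positions: [1]
Total SUB count: 1

1


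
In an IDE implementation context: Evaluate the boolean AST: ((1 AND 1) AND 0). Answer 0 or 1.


Step 1: Evaluate inner node
  1 AND 1 = 1
Step 2: Evaluate root node
  1 AND 0 = 0

0


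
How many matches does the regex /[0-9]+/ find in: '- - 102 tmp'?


Pattern: /[0-9]+/ (int literals)
Input: '- - 102 tmp'
Scanning for matches:
  Match 1: '102'
Total matches: 1

1


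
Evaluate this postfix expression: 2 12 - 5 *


Processing tokens left to right:
Push 2, Push 12
Pop 2 and 12, compute 2 - 12 = -10, push -10
Push 5
Pop -10 and 5, compute -10 * 5 = -50, push -50
Stack result: -50

-50


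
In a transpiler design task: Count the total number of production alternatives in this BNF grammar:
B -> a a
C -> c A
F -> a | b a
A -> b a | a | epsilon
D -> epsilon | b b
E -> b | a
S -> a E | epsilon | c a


Counting alternatives per rule:
  B: 1 alternative(s)
  C: 1 alternative(s)
  F: 2 alternative(s)
  A: 3 alternative(s)
  D: 2 alternative(s)
  E: 2 alternative(s)
  S: 3 alternative(s)
Sum: 1 + 1 + 2 + 3 + 2 + 2 + 3 = 14

14


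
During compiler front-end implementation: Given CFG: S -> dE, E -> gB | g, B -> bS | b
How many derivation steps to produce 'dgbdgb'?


Grammar: S -> dE, E -> gB | g, B -> bS | b
Deriving 'dgbdgb':
Step 1: S -> dE => dE
Step 2: E -> gB => dgB
Step 3: B -> bS => dgbS
Step 4: S -> dE => dgbdE
Step 5: E -> gB => dgbdgB
Step 6: B -> b => dgbdgb
Total derivation steps: 6

6


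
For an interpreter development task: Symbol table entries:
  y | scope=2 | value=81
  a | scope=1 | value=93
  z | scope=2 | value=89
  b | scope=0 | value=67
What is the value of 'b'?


Searching symbol table for 'b':
  y | scope=2 | value=81
  a | scope=1 | value=93
  z | scope=2 | value=89
  b | scope=0 | value=67 <- MATCH
Found 'b' at scope 0 with value 67

67


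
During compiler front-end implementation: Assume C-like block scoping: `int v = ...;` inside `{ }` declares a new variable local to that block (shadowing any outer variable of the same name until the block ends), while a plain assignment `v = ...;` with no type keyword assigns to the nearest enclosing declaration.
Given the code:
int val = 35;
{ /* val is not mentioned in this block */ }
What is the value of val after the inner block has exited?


Analyzing scoping rules:
Outer scope: declares val = 35
Inner block: val is neither redeclared nor assigned -> unchanged
After the block -> 35
Result: 35

35


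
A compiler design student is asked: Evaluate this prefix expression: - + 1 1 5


Parsing prefix expression: - + 1 1 5
Step 1: Innermost operation '+ 1 1'
  1 + 1 = 2
Step 2: Outer operation '- [2] 5'
  2 - 5 = -3

-3


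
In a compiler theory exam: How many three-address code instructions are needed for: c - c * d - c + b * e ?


Expression: c - c * d - c + b * e
Generating three-address code (respecting * over +/- precedence):
  Instruction 1: t1 = c * d
  Instruction 2: t2 = b * e
  Instruction 3: t3 = c - t1
  Instruction 4: t4 = t3 - c
  Instruction 5: t5 = t4 + t2
Total instructions: 5

5


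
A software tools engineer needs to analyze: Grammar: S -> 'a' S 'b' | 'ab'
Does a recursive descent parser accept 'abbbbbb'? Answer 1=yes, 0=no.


Grammar accepts strings of the form a^n b^n (n >= 1)
Word: 'abbbbbb'
Counting: 1 a's and 6 b's
Check: 1 == 6? No
Mismatch: a-count != b-count
Rejected

0


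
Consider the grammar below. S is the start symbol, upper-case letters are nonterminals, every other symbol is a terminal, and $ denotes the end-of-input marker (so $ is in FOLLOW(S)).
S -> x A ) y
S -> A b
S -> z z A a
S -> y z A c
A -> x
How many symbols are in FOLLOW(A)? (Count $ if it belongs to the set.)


S is the start symbol and does not occur in any rule body, so FOLLOW(S) = {$}.
Examining every occurrence of A in a rule body:
  S -> x A ) y : A is followed by terminal ')' -> add ')'
  S -> A b : A is followed by terminal 'b' -> add 'b'
  S -> z z A a : A is followed by terminal 'a' -> add 'a'
  S -> y z A c : A is followed by terminal 'c' -> add 'c'
  A -> x : A does not occur in the body -> contributes nothing
FOLLOW(A) = {), a, b, c}
Count: 4

4


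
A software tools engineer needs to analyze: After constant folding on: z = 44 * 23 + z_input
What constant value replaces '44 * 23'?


Identifying constant sub-expression:
  Original: z = 44 * 23 + z_input
  44 and 23 are both compile-time constants
  Evaluating: 44 * 23 = 1012
  After folding: z = 1012 + z_input

1012


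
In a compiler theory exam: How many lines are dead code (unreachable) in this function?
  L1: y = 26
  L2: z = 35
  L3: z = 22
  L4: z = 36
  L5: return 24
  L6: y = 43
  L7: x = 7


Analyzing control flow:
  L1: reachable (before return)
  L2: reachable (before return)
  L3: reachable (before return)
  L4: reachable (before return)
  L5: reachable (return statement)
  L6: DEAD (after return at L5)
  L7: DEAD (after return at L5)
Return at L5, total lines = 7
Dead lines: L6 through L7
Count: 2

2


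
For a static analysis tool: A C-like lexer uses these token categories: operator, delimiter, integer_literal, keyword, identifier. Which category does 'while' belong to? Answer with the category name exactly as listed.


Token: 'while'
Checking categories:
  identifier: no
  integer_literal: no
  operator: no
  keyword: YES
  delimiter: no
Category: keyword

keyword


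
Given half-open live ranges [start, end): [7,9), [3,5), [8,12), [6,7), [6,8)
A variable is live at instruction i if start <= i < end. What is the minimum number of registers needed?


Live ranges:
  Var0: [7, 9)
  Var1: [3, 5)
  Var2: [8, 12)
  Var3: [6, 7)
  Var4: [6, 8)
Sweep-line events (position, delta, active):
  pos=3 start -> active=1
  pos=5 end -> active=0
  pos=6 start -> active=1
  pos=6 start -> active=2
  pos=7 end -> active=1
  pos=7 start -> active=2
  pos=8 end -> active=1
  pos=8 start -> active=2
  pos=9 end -> active=1
  pos=12 end -> active=0
Maximum simultaneous active: 2
Minimum registers needed: 2

2


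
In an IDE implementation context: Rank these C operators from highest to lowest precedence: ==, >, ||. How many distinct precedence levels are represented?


Looking up precedence for each operator:
  == -> precedence 3
  > -> precedence 4
  || -> precedence 1
Sorted highest to lowest: >, ==, ||
Distinct precedence values: [4, 3, 1]
Number of distinct levels: 3

3


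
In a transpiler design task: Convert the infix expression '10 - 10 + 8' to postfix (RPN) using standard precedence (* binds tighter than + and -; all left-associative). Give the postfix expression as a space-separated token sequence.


Applying the shunting-yard algorithm:
  Operand 10 -> output
  Push '-' onto operator stack -> op-stack: [-]
  Operand 10 -> output
  See '+' (prec 1); top '-' (prec 1) >= it -> pop '-' to output
  Push '+' onto operator stack -> op-stack: [+]
  Operand 8 -> output
  End of input: pop '+' to output
Postfix result: 10 10 - 8 +

10 10 - 8 +


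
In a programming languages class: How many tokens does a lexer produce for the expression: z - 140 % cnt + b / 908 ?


Scanning 'z - 140 % cnt + b / 908'
Token 1: 'z' -> identifier
Token 2: '-' -> operator
Token 3: '140' -> integer_literal
Token 4: '%' -> operator
Token 5: 'cnt' -> identifier
Token 6: '+' -> operator
Token 7: 'b' -> identifier
Token 8: '/' -> operator
Token 9: '908' -> integer_literal
Total tokens: 9

9


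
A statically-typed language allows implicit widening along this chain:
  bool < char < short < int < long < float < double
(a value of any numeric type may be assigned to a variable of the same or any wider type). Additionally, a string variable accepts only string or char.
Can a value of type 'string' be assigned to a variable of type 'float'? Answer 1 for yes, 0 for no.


Target variable type: float
Source value type: string
Rule: string cannot widen to any numeric type
Result: 0

0


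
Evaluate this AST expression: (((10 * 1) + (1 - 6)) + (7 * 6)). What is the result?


Expression: (((10 * 1) + (1 - 6)) + (7 * 6))
Evaluating step by step:
  10 * 1 = 10
  1 - 6 = -5
  10 + -5 = 5
  7 * 6 = 42
  5 + 42 = 47
Result: 47

47


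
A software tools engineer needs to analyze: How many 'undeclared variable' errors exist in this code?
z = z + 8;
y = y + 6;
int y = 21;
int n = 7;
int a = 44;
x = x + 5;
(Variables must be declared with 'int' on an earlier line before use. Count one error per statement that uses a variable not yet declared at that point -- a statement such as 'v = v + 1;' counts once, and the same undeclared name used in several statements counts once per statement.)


Scanning code line by line:
  Line 1: use 'z' -> ERROR (undeclared)
  Line 2: use 'y' -> ERROR (undeclared)
  Line 3: declare 'y' -> declared = ['y']
  Line 4: declare 'n' -> declared = ['n', 'y']
  Line 5: declare 'a' -> declared = ['a', 'n', 'y']
  Line 6: use 'x' -> ERROR (undeclared)
Total undeclared variable errors: 3

3


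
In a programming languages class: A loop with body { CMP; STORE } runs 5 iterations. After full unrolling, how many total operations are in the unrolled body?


Loop body operations: CMP, STORE (2 ops per iteration)
Unrolling 5 iterations:
  Iteration 1: CMP, STORE (2 ops)
  Iteration 2: CMP, STORE (2 ops)
  Iteration 3: CMP, STORE (2 ops)
  Iteration 4: CMP, STORE (2 ops)
  Iteration 5: CMP, STORE (2 ops)
Total: 5 iterations * 2 ops/iter = 10 operations

10


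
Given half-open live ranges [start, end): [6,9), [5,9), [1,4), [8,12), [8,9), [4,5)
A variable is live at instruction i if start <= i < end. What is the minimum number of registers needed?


Live ranges:
  Var0: [6, 9)
  Var1: [5, 9)
  Var2: [1, 4)
  Var3: [8, 12)
  Var4: [8, 9)
  Var5: [4, 5)
Sweep-line events (position, delta, active):
  pos=1 start -> active=1
  pos=4 end -> active=0
  pos=4 start -> active=1
  pos=5 end -> active=0
  pos=5 start -> active=1
  pos=6 start -> active=2
  pos=8 start -> active=3
  pos=8 start -> active=4
  pos=9 end -> active=3
  pos=9 end -> active=2
  pos=9 end -> active=1
  pos=12 end -> active=0
Maximum simultaneous active: 4
Minimum registers needed: 4

4


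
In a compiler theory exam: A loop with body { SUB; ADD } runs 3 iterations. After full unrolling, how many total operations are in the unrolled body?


Loop body operations: SUB, ADD (2 ops per iteration)
Unrolling 3 iterations:
  Iteration 1: SUB, ADD (2 ops)
  Iteration 2: SUB, ADD (2 ops)
  Iteration 3: SUB, ADD (2 ops)
Total: 3 iterations * 2 ops/iter = 6 operations

6


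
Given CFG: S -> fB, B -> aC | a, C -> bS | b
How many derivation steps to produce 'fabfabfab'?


Grammar: S -> fB, B -> aC | a, C -> bS | b
Deriving 'fabfabfab':
Step 1: S -> fB => fB
Step 2: B -> aC => faC
Step 3: C -> bS => fabS
Step 4: S -> fB => fabfB
Step 5: B -> aC => fabfaC
Step 6: C -> bS => fabfabS
Step 7: S -> fB => fabfabfB
Step 8: B -> aC => fabfabfaC
Step 9: C -> b => fabfabfab
Total derivation steps: 9

9


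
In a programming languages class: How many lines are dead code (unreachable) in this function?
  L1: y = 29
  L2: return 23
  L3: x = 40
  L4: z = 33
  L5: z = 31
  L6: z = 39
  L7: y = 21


Analyzing control flow:
  L1: reachable (before return)
  L2: reachable (return statement)
  L3: DEAD (after return at L2)
  L4: DEAD (after return at L2)
  L5: DEAD (after return at L2)
  L6: DEAD (after return at L2)
  L7: DEAD (after return at L2)
Return at L2, total lines = 7
Dead lines: L3 through L7
Count: 5

5


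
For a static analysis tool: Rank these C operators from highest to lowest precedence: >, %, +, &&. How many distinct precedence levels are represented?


Looking up precedence for each operator:
  > -> precedence 4
  % -> precedence 6
  + -> precedence 5
  && -> precedence 2
Sorted highest to lowest: %, +, >, &&
Distinct precedence values: [6, 5, 4, 2]
Number of distinct levels: 4

4


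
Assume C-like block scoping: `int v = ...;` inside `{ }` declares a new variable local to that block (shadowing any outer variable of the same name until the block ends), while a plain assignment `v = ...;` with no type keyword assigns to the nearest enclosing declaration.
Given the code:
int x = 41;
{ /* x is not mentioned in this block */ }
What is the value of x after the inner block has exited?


Analyzing scoping rules:
Outer scope: declares x = 41
Inner block: x is neither redeclared nor assigned -> unchanged
After the block -> 41
Result: 41

41


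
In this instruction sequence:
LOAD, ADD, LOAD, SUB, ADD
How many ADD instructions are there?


Scanning instruction sequence for ADD:
  Position 1: LOAD
  Position 2: ADD <- MATCH
  Position 3: LOAD
  Position 4: SUB
  Position 5: ADD <- MATCH
Matches at positions: [2, 5]
Total ADD count: 2

2


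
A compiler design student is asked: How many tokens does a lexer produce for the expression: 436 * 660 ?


Scanning '436 * 660'
Token 1: '436' -> integer_literal
Token 2: '*' -> operator
Token 3: '660' -> integer_literal
Total tokens: 3

3


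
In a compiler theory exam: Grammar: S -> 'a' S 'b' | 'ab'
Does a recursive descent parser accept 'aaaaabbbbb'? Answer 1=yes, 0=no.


Grammar accepts strings of the form a^n b^n (n >= 1)
Word: 'aaaaabbbbb'
Counting: 5 a's and 5 b's
Check: 5 == 5? Yes
Derivation (S -> aSb applied 4 time(s), then S -> ab): S => aSb => aaSbb => aaaSbbb => aaaaSbbbb => aaaaabbbbb
Accepted

1


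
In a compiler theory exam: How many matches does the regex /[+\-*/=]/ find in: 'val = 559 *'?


Pattern: /[+\-*/=]/ (operators)
Input: 'val = 559 *'
Scanning for matches:
  Match 1: '='
  Match 2: '*'
Total matches: 2

2


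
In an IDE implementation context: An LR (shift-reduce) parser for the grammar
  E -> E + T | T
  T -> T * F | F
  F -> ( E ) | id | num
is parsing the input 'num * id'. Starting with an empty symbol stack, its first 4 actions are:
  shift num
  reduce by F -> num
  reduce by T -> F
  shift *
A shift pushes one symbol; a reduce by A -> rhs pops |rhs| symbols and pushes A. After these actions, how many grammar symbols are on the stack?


Tracking the symbol stack through each action:
  Action 1: shift 'num' : push -> stack = [num] (size 1)
  Action 2: reduce by F -> num : pop 1, push F -> stack = [F] (size 1)
  Action 3: reduce by T -> F : pop 1, push T -> stack = [T] (size 1)
  Action 4: shift '*' : push -> stack = [T, *] (size 2)
Final stack size: 2

2


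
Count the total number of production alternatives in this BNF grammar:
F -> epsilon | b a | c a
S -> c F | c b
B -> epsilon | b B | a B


Counting alternatives per rule:
  F: 3 alternative(s)
  S: 2 alternative(s)
  B: 3 alternative(s)
Sum: 3 + 2 + 3 = 8

8


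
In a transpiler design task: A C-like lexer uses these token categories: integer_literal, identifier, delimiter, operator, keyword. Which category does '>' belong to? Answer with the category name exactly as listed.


Token: '>'
Checking categories:
  identifier: no
  integer_literal: no
  operator: YES
  keyword: no
  delimiter: no
Category: operator

operator


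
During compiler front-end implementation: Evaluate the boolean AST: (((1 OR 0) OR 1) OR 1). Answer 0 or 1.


Step 1: Evaluate inner node
  1 OR 0 = 1
Step 2: Evaluate next node
  1 OR 1 = 1
Step 3: Evaluate root node
  1 OR 1 = 1

1


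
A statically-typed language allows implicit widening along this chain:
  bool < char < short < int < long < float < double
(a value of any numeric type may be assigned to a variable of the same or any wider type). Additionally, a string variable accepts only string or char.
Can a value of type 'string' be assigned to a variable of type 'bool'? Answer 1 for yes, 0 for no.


Target variable type: bool
Source value type: string
Rule: string cannot widen to any numeric type
Result: 0

0


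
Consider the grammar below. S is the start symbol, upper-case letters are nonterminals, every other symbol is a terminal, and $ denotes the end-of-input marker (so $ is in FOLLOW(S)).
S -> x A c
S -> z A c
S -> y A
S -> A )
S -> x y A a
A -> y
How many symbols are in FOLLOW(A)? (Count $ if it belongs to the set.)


S is the start symbol and does not occur in any rule body, so FOLLOW(S) = {$}.
Examining every occurrence of A in a rule body:
  S -> x A c : A is followed by terminal 'c' -> add 'c'
  S -> z A c : A is followed by terminal 'c' -> add 'c' (already in the set)
  S -> y A : A is at the right end -> add FOLLOW(S) = {$}
  S -> A ) : A is followed by terminal ')' -> add ')'
  S -> x y A a : A is followed by terminal 'a' -> add 'a'
  A -> y : A does not occur in the body -> contributes nothing
FOLLOW(A) = {), a, c, $}
Count: 4

4


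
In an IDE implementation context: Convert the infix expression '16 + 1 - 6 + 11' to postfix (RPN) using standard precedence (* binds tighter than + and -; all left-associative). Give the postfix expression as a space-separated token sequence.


Applying the shunting-yard algorithm:
  Operand 16 -> output
  Push '+' onto operator stack -> op-stack: [+]
  Operand 1 -> output
  See '-' (prec 1); top '+' (prec 1) >= it -> pop '+' to output
  Push '-' onto operator stack -> op-stack: [-]
  Operand 6 -> output
  See '+' (prec 1); top '-' (prec 1) >= it -> pop '-' to output
  Push '+' onto operator stack -> op-stack: [+]
  Operand 11 -> output
  End of input: pop '+' to output
Postfix result: 16 1 + 6 - 11 +

16 1 + 6 - 11 +


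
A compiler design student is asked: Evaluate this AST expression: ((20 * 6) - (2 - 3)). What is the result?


Expression: ((20 * 6) - (2 - 3))
Evaluating step by step:
  20 * 6 = 120
  2 - 3 = -1
  120 - -1 = 121
Result: 121

121


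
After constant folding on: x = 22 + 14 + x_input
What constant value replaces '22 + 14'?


Identifying constant sub-expression:
  Original: x = 22 + 14 + x_input
  22 and 14 are both compile-time constants
  Evaluating: 22 + 14 = 36
  After folding: x = 36 + x_input

36


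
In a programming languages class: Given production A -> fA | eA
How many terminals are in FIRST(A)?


Production: A -> fA | eA
Examining each alternative for leading terminals:
  A -> fA : first terminal = 'f'
  A -> eA : first terminal = 'e'
FIRST(A) = {e, f}
Count: 2

2


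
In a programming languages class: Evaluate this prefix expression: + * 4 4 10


Parsing prefix expression: + * 4 4 10
Step 1: Innermost operation '* 4 4'
  4 * 4 = 16
Step 2: Outer operation '+ [16] 10'
  16 + 10 = 26

26


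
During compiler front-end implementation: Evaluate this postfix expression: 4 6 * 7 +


Processing tokens left to right:
Push 4, Push 6
Pop 4 and 6, compute 4 * 6 = 24, push 24
Push 7
Pop 24 and 7, compute 24 + 7 = 31, push 31
Stack result: 31

31


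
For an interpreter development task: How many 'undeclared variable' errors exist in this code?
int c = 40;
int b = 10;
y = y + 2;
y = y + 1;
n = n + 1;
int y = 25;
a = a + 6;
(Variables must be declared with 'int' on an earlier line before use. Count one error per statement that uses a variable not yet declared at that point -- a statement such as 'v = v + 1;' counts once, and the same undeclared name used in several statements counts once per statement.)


Scanning code line by line:
  Line 1: declare 'c' -> declared = ['c']
  Line 2: declare 'b' -> declared = ['b', 'c']
  Line 3: use 'y' -> ERROR (undeclared)
  Line 4: use 'y' -> ERROR (undeclared)
  Line 5: use 'n' -> ERROR (undeclared)
  Line 6: declare 'y' -> declared = ['b', 'c', 'y']
  Line 7: use 'a' -> ERROR (undeclared)
Total undeclared variable errors: 4

4


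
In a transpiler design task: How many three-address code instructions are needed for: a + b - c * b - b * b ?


Expression: a + b - c * b - b * b
Generating three-address code (respecting * over +/- precedence):
  Instruction 1: t1 = c * b
  Instruction 2: t2 = b * b
  Instruction 3: t3 = a + b
  Instruction 4: t4 = t3 - t1
  Instruction 5: t5 = t4 - t2
Total instructions: 5

5


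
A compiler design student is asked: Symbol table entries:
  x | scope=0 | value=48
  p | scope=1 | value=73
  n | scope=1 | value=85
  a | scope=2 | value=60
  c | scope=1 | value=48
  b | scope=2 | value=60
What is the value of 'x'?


Searching symbol table for 'x':
  x | scope=0 | value=48 <- MATCH
  p | scope=1 | value=73
  n | scope=1 | value=85
  a | scope=2 | value=60
  c | scope=1 | value=48
  b | scope=2 | value=60
Found 'x' at scope 0 with value 48

48


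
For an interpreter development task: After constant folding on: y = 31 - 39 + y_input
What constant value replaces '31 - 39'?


Identifying constant sub-expression:
  Original: y = 31 - 39 + y_input
  31 and 39 are both compile-time constants
  Evaluating: 31 - 39 = -8
  After folding: y = -8 + y_input

-8


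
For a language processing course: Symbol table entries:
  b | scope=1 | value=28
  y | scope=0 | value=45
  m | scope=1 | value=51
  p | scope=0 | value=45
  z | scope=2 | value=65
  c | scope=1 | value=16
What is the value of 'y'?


Searching symbol table for 'y':
  b | scope=1 | value=28
  y | scope=0 | value=45 <- MATCH
  m | scope=1 | value=51
  p | scope=0 | value=45
  z | scope=2 | value=65
  c | scope=1 | value=16
Found 'y' at scope 0 with value 45

45


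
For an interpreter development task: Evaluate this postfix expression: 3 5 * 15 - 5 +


Processing tokens left to right:
Push 3, Push 5
Pop 3 and 5, compute 3 * 5 = 15, push 15
Push 15
Pop 15 and 15, compute 15 - 15 = 0, push 0
Push 5
Pop 0 and 5, compute 0 + 5 = 5, push 5
Stack result: 5

5


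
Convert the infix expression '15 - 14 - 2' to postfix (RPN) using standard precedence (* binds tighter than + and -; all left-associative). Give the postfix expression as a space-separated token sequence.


Applying the shunting-yard algorithm:
  Operand 15 -> output
  Push '-' onto operator stack -> op-stack: [-]
  Operand 14 -> output
  See '-' (prec 1); top '-' (prec 1) >= it -> pop '-' to output
  Push '-' onto operator stack -> op-stack: [-]
  Operand 2 -> output
  End of input: pop '-' to output
Postfix result: 15 14 - 2 -

15 14 - 2 -


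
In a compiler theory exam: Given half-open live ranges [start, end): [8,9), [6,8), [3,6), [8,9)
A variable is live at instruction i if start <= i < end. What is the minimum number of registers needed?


Live ranges:
  Var0: [8, 9)
  Var1: [6, 8)
  Var2: [3, 6)
  Var3: [8, 9)
Sweep-line events (position, delta, active):
  pos=3 start -> active=1
  pos=6 end -> active=0
  pos=6 start -> active=1
  pos=8 end -> active=0
  pos=8 start -> active=1
  pos=8 start -> active=2
  pos=9 end -> active=1
  pos=9 end -> active=0
Maximum simultaneous active: 2
Minimum registers needed: 2

2


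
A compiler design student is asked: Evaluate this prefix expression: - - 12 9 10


Parsing prefix expression: - - 12 9 10
Step 1: Innermost operation '- 12 9'
  12 - 9 = 3
Step 2: Outer operation '- [3] 10'
  3 - 10 = -7

-7


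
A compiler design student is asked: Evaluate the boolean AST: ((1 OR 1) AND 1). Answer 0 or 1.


Step 1: Evaluate inner node
  1 OR 1 = 1
Step 2: Evaluate root node
  1 AND 1 = 1

1


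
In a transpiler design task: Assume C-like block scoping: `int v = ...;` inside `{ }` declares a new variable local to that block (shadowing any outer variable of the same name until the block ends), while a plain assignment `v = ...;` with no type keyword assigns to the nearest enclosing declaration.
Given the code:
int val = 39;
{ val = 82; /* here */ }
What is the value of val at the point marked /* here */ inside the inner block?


Analyzing scoping rules:
Outer scope: declares val = 39
Inner block: 'val = 82;' has no type keyword, so it is an assignment to the outer val (no shadowing)
Inside the block, after the assignment -> 82
Result: 82

82


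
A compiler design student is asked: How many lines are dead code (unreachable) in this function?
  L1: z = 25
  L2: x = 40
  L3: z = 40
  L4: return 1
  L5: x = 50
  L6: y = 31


Analyzing control flow:
  L1: reachable (before return)
  L2: reachable (before return)
  L3: reachable (before return)
  L4: reachable (return statement)
  L5: DEAD (after return at L4)
  L6: DEAD (after return at L4)
Return at L4, total lines = 6
Dead lines: L5 through L6
Count: 2

2


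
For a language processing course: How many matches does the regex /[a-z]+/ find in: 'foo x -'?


Pattern: /[a-z]+/ (identifiers)
Input: 'foo x -'
Scanning for matches:
  Match 1: 'foo'
  Match 2: 'x'
Total matches: 2

2


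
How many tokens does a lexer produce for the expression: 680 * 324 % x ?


Scanning '680 * 324 % x'
Token 1: '680' -> integer_literal
Token 2: '*' -> operator
Token 3: '324' -> integer_literal
Token 4: '%' -> operator
Token 5: 'x' -> identifier
Total tokens: 5

5


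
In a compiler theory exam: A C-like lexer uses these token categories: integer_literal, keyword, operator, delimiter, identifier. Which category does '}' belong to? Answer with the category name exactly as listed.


Token: '}'
Checking categories:
  identifier: no
  integer_literal: no
  operator: no
  keyword: no
  delimiter: YES
Category: delimiter

delimiter


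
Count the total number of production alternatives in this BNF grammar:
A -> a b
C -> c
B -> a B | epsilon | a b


Counting alternatives per rule:
  A: 1 alternative(s)
  C: 1 alternative(s)
  B: 3 alternative(s)
Sum: 1 + 1 + 3 = 5

5


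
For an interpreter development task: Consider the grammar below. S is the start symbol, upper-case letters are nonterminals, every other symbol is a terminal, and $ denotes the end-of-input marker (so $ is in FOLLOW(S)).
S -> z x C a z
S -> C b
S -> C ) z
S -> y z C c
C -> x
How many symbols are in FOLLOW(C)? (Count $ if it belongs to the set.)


S is the start symbol and does not occur in any rule body, so FOLLOW(S) = {$}.
Examining every occurrence of C in a rule body:
  S -> z x C a z : C is followed by terminal 'a' -> add 'a'
  S -> C b : C is followed by terminal 'b' -> add 'b'
  S -> C ) z : C is followed by terminal ')' -> add ')'
  S -> y z C c : C is followed by terminal 'c' -> add 'c'
  C -> x : C does not occur in the body -> contributes nothing
FOLLOW(C) = {), a, b, c}
Count: 4

4


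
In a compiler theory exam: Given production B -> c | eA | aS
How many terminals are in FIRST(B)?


Production: B -> c | eA | aS
Examining each alternative for leading terminals:
  B -> c : first terminal = 'c'
  B -> eA : first terminal = 'e'
  B -> aS : first terminal = 'a'
FIRST(B) = {a, c, e}
Count: 3

3


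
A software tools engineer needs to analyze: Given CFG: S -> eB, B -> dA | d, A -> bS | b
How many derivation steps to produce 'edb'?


Grammar: S -> eB, B -> dA | d, A -> bS | b
Deriving 'edb':
Step 1: S -> eB => eB
Step 2: B -> dA => edA
Step 3: A -> b => edb
Total derivation steps: 3

3


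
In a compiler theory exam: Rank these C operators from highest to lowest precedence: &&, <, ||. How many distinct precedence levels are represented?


Looking up precedence for each operator:
  && -> precedence 2
  < -> precedence 4
  || -> precedence 1
Sorted highest to lowest: <, &&, ||
Distinct precedence values: [4, 2, 1]
Number of distinct levels: 3

3


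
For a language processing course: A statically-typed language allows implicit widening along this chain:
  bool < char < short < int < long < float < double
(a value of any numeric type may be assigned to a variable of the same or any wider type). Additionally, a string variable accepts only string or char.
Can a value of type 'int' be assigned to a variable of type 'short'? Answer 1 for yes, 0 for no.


Target variable type: short
Source value type: int
Numeric ranks: int=3, short=2
Widening allowed iff rank(source) <= rank(target): 3 <= 2? No
Result: 0

0


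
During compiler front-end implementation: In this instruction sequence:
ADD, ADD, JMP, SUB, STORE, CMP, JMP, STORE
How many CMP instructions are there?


Scanning instruction sequence for CMP:
  Position 1: ADD
  Position 2: ADD
  Position 3: JMP
  Position 4: SUB
  Position 5: STORE
  Position 6: CMP <- MATCH
  Position 7: JMP
  Position 8: STORE
Matches at positions: [6]
Total CMP count: 1

1


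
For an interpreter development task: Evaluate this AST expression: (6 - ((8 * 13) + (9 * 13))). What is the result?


Expression: (6 - ((8 * 13) + (9 * 13)))
Evaluating step by step:
  8 * 13 = 104
  9 * 13 = 117
  104 + 117 = 221
  6 - 221 = -215
Result: -215

-215


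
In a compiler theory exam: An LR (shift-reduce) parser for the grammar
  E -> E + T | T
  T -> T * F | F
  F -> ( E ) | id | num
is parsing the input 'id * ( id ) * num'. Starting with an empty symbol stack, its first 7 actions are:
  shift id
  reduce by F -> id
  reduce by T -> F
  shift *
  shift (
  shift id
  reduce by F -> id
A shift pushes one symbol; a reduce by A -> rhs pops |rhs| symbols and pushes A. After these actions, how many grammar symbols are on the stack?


Tracking the symbol stack through each action:
  Action 1: shift 'id' : push -> stack = [id] (size 1)
  Action 2: reduce by F -> id : pop 1, push F -> stack = [F] (size 1)
  Action 3: reduce by T -> F : pop 1, push T -> stack = [T] (size 1)
  Action 4: shift '*' : push -> stack = [T, *] (size 2)
  Action 5: shift '(' : push -> stack = [T, *, (] (size 3)
  Action 6: shift 'id' : push -> stack = [T, *, (, id] (size 4)
  Action 7: reduce by F -> id : pop 1, push F -> stack = [T, *, (, F] (size 4)
Final stack size: 4

4


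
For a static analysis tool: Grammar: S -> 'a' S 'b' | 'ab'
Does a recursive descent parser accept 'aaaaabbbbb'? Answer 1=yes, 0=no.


Grammar accepts strings of the form a^n b^n (n >= 1)
Word: 'aaaaabbbbb'
Counting: 5 a's and 5 b's
Check: 5 == 5? Yes
Derivation (S -> aSb applied 4 time(s), then S -> ab): S => aSb => aaSbb => aaaSbbb => aaaaSbbbb => aaaaabbbbb
Accepted

1


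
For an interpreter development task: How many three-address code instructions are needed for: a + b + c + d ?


Expression: a + b + c + d
Generating three-address code (respecting * over +/- precedence):
  Instruction 1: t1 = a + b
  Instruction 2: t2 = t1 + c
  Instruction 3: t3 = t2 + d
Total instructions: 3

3


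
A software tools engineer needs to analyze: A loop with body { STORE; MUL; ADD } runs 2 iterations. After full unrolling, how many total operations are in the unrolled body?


Loop body operations: STORE, MUL, ADD (3 ops per iteration)
Unrolling 2 iterations:
  Iteration 1: STORE, MUL, ADD (3 ops)
  Iteration 2: STORE, MUL, ADD (3 ops)
Total: 2 iterations * 3 ops/iter = 6 operations

6


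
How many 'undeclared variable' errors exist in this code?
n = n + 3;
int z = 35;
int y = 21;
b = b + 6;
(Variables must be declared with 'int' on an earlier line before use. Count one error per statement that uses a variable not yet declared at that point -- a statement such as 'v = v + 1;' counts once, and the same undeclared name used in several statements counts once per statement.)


Scanning code line by line:
  Line 1: use 'n' -> ERROR (undeclared)
  Line 2: declare 'z' -> declared = ['z']
  Line 3: declare 'y' -> declared = ['y', 'z']
  Line 4: use 'b' -> ERROR (undeclared)
Total undeclared variable errors: 2

2


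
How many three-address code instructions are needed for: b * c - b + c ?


Expression: b * c - b + c
Generating three-address code (respecting * over +/- precedence):
  Instruction 1: t1 = b * c
  Instruction 2: t2 = t1 - b
  Instruction 3: t3 = t2 + c
Total instructions: 3

3


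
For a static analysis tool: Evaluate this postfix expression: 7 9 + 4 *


Processing tokens left to right:
Push 7, Push 9
Pop 7 and 9, compute 7 + 9 = 16, push 16
Push 4
Pop 16 and 4, compute 16 * 4 = 64, push 64
Stack result: 64

64


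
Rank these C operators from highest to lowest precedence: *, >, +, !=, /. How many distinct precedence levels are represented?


Looking up precedence for each operator:
  * -> precedence 6
  > -> precedence 4
  + -> precedence 5
  != -> precedence 3
  / -> precedence 6
Sorted highest to lowest: *, /, +, >, !=
Distinct precedence values: [6, 5, 4, 3]
Number of distinct levels: 4

4


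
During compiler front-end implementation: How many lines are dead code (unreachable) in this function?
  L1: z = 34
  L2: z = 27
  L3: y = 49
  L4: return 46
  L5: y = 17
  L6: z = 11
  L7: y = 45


Analyzing control flow:
  L1: reachable (before return)
  L2: reachable (before return)
  L3: reachable (before return)
  L4: reachable (return statement)
  L5: DEAD (after return at L4)
  L6: DEAD (after return at L4)
  L7: DEAD (after return at L4)
Return at L4, total lines = 7
Dead lines: L5 through L7
Count: 3

3


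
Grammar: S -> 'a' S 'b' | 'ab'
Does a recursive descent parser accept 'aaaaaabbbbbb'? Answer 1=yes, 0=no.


Grammar accepts strings of the form a^n b^n (n >= 1)
Word: 'aaaaaabbbbbb'
Counting: 6 a's and 6 b's
Check: 6 == 6? Yes
Derivation (S -> aSb applied 5 time(s), then S -> ab): S => aSb => aaSbb => aaaSbbb => aaaaSbbbb => aaaaaSbbbbb => aaaaaabbbbbb
Accepted

1


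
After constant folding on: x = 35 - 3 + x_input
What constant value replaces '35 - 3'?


Identifying constant sub-expression:
  Original: x = 35 - 3 + x_input
  35 and 3 are both compile-time constants
  Evaluating: 35 - 3 = 32
  After folding: x = 32 + x_input

32


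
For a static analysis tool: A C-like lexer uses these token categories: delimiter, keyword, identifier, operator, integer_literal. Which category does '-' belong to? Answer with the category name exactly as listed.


Token: '-'
Checking categories:
  identifier: no
  integer_literal: no
  operator: YES
  keyword: no
  delimiter: no
Category: operator

operator


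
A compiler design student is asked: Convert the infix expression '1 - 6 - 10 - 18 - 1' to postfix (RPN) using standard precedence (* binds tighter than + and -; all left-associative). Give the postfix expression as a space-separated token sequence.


Applying the shunting-yard algorithm:
  Operand 1 -> output
  Push '-' onto operator stack -> op-stack: [-]
  Operand 6 -> output
  See '-' (prec 1); top '-' (prec 1) >= it -> pop '-' to output
  Push '-' onto operator stack -> op-stack: [-]
  Operand 10 -> output
  See '-' (prec 1); top '-' (prec 1) >= it -> pop '-' to output
  Push '-' onto operator stack -> op-stack: [-]
  Operand 18 -> output
  See '-' (prec 1); top '-' (prec 1) >= it -> pop '-' to output
  Push '-' onto operator stack -> op-stack: [-]
  Operand 1 -> output
  End of input: pop '-' to output
Postfix result: 1 6 - 10 - 18 - 1 -

1 6 - 10 - 18 - 1 -


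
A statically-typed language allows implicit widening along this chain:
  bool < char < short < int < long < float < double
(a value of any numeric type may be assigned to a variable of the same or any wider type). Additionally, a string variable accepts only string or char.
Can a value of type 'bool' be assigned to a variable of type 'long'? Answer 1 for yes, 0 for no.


Target variable type: long
Source value type: bool
Numeric ranks: bool=0, long=4
Widening allowed iff rank(source) <= rank(target): 0 <= 4? Yes
Result: 1

1
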